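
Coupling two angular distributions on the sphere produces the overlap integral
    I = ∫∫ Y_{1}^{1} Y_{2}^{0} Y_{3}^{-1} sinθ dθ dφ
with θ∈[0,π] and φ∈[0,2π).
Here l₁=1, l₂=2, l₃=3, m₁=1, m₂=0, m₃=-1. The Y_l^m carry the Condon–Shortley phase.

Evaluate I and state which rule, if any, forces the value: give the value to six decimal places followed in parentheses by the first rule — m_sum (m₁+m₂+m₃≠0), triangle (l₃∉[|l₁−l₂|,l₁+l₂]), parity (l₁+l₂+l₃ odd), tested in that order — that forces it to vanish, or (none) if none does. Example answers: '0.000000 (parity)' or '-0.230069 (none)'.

m-sum 0 ✓  L=6 even ✓  1≤3≤3 ✓
Π(2lᵢ+1) = 3×5×7 = 105
triangle coeff Δ(1,2,3) = 1/105
Σ_t [0,0]: t=0:+1/4 = 1/4
(3j)²=3/35 [(1 2 3; 0 0 0)], sign=-1
Σ_t [0,0]: t=0:+1/8 = 1/8
(3j)²=2/35 [(1 2 3; 1 0 -1)], sign=+1
⇒ 4πI² = 18/35
I = (-1)√(18/35/(4π)) = -0.20230066
No selection rule forces the value: the integral is nonzero (none).

-0.202301 (none)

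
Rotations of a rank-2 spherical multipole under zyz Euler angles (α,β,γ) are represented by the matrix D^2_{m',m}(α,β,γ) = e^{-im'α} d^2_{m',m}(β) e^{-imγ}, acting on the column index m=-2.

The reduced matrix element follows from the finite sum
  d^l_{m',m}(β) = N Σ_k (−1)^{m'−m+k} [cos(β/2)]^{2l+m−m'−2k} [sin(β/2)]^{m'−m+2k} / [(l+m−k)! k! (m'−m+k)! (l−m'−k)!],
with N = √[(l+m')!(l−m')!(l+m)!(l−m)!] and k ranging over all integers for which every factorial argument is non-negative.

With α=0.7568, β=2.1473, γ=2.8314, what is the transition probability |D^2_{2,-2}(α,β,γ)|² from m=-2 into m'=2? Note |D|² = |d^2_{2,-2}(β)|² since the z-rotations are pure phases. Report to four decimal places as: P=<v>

D^2_{2,-2}(0.7568,2.1473,2.8314) = e^{-i·2·0.7568}·d^2_{2,-2}(2.1473)·e^{-i·-2·2.8314}. Compute d first:
c=cos(2.147300/2)=0.476919, s=sin(2.147300/2)=0.878947; N=√[24·1·1·24]=24.000000
k∈{0} keeps every argument non-negative
  k=0: (−1)^4·24.0000/(24)·0.4769^0·0.8789^4 = +0.596830
d^2_{2,-2}(2.1473) = +0.596830
|D^2_{2,-2}|² = |d^2_{2,-2}(β)|² = (+0.596830)² = 0.356207 (the z-rotation phases have unit modulus)

P=0.3562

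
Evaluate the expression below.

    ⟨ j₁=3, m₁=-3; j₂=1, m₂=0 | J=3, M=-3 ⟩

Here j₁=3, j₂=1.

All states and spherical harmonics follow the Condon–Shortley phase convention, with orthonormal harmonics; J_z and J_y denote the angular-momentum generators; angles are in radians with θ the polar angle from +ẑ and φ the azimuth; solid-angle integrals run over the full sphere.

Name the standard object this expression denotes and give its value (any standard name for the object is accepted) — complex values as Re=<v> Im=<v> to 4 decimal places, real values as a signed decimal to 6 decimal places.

This is a Clebsch–Gordan (vector-coupling) coefficient.
triangle: 1!×5!×1!/8! = 120/40320
(j±m)!: 0!×6!×1!×1!×0!×6! = 518400
prefactor² = (2J+1)×Δ×N² = 10800
  k=1: −1/(1!×0!×5!×0!×0!×1!) = -1/120
Σ = -1/120  ⇒  CG² = 10800×(-1/120)² = 3/4
CG = −√(3/4) = -0.866025

Clebsch–Gordan coefficient, −√(3/4) ≈ -0.866025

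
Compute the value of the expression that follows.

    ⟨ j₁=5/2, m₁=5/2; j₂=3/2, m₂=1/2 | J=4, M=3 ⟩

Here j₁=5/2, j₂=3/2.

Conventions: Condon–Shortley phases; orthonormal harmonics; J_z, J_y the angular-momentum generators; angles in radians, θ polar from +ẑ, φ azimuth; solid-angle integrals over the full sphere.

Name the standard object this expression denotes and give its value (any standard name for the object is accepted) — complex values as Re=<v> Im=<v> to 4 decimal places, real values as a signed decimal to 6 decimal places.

This is a Clebsch–Gordan (vector-coupling) coefficient.
√[9·0!5!3!/9! · 5!0!2!1!7!1!] = √(21600)
  +(−1)^0/∏(0,0,0,2,5,1)! = 1/240  (running 1/240)
⟨..|..⟩ = √(21600)·(1/240) = +0.612372

Clebsch–Gordan coefficient, +√(3/8) ≈ +0.612372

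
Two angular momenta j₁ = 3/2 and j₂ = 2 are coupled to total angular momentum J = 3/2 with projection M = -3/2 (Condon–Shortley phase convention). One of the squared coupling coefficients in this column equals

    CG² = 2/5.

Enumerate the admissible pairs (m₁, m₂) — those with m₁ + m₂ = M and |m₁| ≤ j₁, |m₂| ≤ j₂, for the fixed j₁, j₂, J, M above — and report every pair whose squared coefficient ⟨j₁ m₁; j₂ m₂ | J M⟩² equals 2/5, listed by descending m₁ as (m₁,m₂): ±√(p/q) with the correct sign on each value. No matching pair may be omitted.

Admissible pairs with m₁+m₂ = M = -3/2: (-3/2,0), (-1/2,-1), (1/2,-2)
  (m₁,m₂)=(1/2,-2): CG² = 2/5, CG = +√(2/5)   ← matches the target
  (m₁,m₂)=(-1/2,-1): CG² = 2/5, CG = −√(2/5)   ← matches the target
  (m₁,m₂)=(-3/2,0): CG² = 1/5, CG = +√(1/5)
Pairs with CG² = 2/5: (1/2,-2): +√(2/5); (-1/2,-1): −√(2/5)

(1/2,-2): +√(2/5); (-1/2,-1): −√(2/5)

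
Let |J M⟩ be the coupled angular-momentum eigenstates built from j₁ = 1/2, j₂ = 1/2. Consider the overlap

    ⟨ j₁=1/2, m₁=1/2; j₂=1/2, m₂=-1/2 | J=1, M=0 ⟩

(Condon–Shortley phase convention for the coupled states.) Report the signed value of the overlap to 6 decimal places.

+0.707107  (= +√(1/2))

j₁+j₂−J=0  J+j₁−j₂=1  J−j₁+j₂=1  j₁+j₂+J+1=3
(j₁±m₁, j₂±m₂, J±M) = (1,0,0,1,1,1)
P² = 1/2
sum k=0..0:
  [0] +1/1 = 1
S = 1
C² = P²·S² = 1/2 ; C = +0.707107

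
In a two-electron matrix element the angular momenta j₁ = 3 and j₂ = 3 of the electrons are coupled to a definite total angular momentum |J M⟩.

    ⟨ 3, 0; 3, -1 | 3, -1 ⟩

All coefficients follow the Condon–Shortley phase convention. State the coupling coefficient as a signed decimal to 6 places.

√[7·3!3!3!/10! · 3!3!2!4!2!4!] = √(864/25)
  +(−1)^0/∏(0,3,3,2,0,1)! = 1/72  (running 1/72)
  +(−1)^1/∏(1,2,2,1,1,2)! = -1/8  (running -1/9)
  +(−1)^2/∏(2,1,1,0,2,3)! = 1/24  (running -5/72)
⟨..|..⟩ = √(864/25)·(-5/72) = -0.408248

−√(1/6) ≈ -0.408248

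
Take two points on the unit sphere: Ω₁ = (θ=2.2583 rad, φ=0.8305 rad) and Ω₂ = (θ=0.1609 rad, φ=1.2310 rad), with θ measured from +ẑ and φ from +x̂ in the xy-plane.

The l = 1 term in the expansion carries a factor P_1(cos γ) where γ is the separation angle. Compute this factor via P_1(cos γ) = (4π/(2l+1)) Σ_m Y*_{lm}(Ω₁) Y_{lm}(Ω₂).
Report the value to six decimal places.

-0.512398

Summing Y*_{l m}(θ₁,φ₁)·Y_{l m}(θ₂,φ₂) over m ∈ [−1, 1]; prefactor 4π/(2·1+1) = 4.188790:
  m=-1: (+0.180099+0.197125i) × (+0.018448-0.052186i) = +0.013610-0.005762i  (running Σ = +0.013610-0.005762i)
  m=0: (-0.310072-0.000000i) × (+0.482291+0.000000i) = -0.149545-0.000000i  (running Σ = -0.135936-0.005762i)
  m=1: (-0.180099+0.197125i) × (-0.018448-0.052186i) = +0.013610+0.005762i  (running Σ = -0.122326+0.000000i)
Total Σ_m = -0.122326+0.000000i. Multiply by 4.188790: -0.512398+0.000000i. P_1(cos γ) = -0.512398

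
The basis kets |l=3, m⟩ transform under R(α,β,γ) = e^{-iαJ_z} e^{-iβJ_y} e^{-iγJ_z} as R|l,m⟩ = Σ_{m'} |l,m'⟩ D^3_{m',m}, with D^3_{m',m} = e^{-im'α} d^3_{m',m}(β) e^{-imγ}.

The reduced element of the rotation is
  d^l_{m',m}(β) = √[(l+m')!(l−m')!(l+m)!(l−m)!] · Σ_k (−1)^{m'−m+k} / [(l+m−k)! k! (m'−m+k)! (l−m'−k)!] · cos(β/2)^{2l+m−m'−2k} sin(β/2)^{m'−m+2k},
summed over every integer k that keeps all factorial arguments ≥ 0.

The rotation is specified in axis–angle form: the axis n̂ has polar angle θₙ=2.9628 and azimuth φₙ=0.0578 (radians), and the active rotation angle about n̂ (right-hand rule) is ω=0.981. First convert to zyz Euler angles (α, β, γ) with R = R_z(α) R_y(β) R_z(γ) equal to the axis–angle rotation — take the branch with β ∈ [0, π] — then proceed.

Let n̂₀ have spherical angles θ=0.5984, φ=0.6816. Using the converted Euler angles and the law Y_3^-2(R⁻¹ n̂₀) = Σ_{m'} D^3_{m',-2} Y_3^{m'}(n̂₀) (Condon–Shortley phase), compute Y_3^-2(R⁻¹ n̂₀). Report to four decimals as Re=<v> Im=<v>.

Re=-0.3296 Im=0.1123

Axis–angle → zyz. n̂ = (sinθₙcosφₙ, sinθₙsinφₙ, cosθₙ) = (+0.177545, +0.010274, -0.984059), ω = 0.9810.
R = I cosω + sinω [n̂]ₓ + (1−cosω) n̂n̂ᵀ gives
  R = [+0.570182, +0.818616, -0.069002; -0.816997, +0.556239, -0.152036; -0.086078, +0.143062, +0.985963]
β = atan2(√(R₁₃²+R₂₃²), R₃₃) = 0.167747; α = atan2(R₂₃, R₁₃) mod 2π = 4.286336; γ = atan2(R₃₂, −R₃₁) mod 2π = 1.029144
Need the full column D^3_{m',-2} for m'=−3..3 at α=4.2863, β=0.1677, γ=1.0291.
cos(β/2)=0.996485, sin(β/2)=0.083775
d^3_{-3,-2}: single k=1 term ⇒ +0.201625;  D = -0.141817+0.143320i
d^3_{-2,-2}: k∈[0..1] ⇒ +0.979093 -0.034601 = +0.944492;  D = -0.336796-0.882402i
d^3_{-1,-2}: k∈[0..1] ⇒ -0.260297 +0.003680 = -0.256617;  D = -0.256133-0.015756i
d^3_{0,-2}: k∈[0..1] ⇒ +0.037903 -0.000268 = +0.037635;  D = -0.017629+0.033251i
d^3_{1,-2}: k∈[0..1] ⇒ -0.003680 +0.000013 = -0.003667;  D = +0.002240+0.002903i
d^3_{2,-2}: k∈[0..1] ⇒ +0.000245 -0.000000 = +0.000244;  D = +0.000238-0.000056i
d^3_{3,-2}: single k=0 term ⇒ -0.000010;  D = +0.000002-0.000010i
Y_3^{m'}(θ=0.5984,φ=0.6816) and Σ D·Y over m':
  (-0.1418+0.1433i)·(-0.0340-0.0664i)  (-0.3368-0.8824i)·(+0.0552-0.2622i)  (-0.2561-0.0158i)·(+0.3412-0.2768i)  (-0.0176+0.0333i)·(+0.1274+0.0000i)  (+0.0022+0.0029i)·(-0.3412-0.2768i)  (+0.0002-0.0001i)·(+0.0552+0.2622i)  (+0.0000-0.0000i)·(+0.0340-0.0664i)
Y_3^-2(R⁻¹ n̂) = -0.329562+0.112318i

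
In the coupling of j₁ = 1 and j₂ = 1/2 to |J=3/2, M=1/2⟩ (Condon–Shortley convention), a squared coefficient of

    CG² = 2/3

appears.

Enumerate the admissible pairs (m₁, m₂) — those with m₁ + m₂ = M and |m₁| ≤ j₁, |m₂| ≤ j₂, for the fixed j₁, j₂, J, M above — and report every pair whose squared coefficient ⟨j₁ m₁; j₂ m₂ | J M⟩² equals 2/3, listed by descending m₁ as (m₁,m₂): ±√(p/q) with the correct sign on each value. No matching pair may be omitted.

(0,1/2): +√(2/3)

Admissible pairs with m₁+m₂ = M = 1/2: (0,1/2), (1,-1/2)
  (m₁,m₂)=(1,-1/2): CG² = 1/3, CG = +√(1/3)
  (m₁,m₂)=(0,1/2): CG² = 2/3, CG = +√(2/3)   ← matches the target
Pairs with CG² = 2/3: (0,1/2): +√(2/3)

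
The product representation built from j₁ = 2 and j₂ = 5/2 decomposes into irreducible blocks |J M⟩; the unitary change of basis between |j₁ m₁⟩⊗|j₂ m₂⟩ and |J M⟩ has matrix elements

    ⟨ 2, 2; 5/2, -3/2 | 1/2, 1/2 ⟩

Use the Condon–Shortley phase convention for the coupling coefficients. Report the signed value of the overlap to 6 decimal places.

+0.258199  (= +√(1/15))

j₁+j₂−J=4  J+j₁−j₂=0  J−j₁+j₂=1  j₁+j₂+J+1=6
(j₁±m₁, j₂±m₂, J±M) = (4,0,1,4,1,0)
P² = 192/5
sum k=0..0:
  [0] +1/24 = 1/24
S = 1/24
C² = P²·S² = 1/15 ; C = +0.258199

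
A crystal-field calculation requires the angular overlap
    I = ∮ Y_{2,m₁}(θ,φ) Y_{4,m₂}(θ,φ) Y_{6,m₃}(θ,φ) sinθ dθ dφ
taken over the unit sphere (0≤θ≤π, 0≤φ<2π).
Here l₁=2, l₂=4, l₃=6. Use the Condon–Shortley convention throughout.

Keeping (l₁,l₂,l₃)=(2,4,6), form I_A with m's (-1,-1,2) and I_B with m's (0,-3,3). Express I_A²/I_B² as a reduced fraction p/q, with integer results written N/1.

56/27

Shared (l₁,l₂,l₃)=(2,4,6): N and (l;000)² cancel in I_A²/I_B².
A: Δ = 0!·4!·8!/13! = 1/6435; Racah Σ t=0..0: t=0:+1/4320 = 1/4320; ⇒ 3j(2 4 6; -1 -1 2)² = 224/6435, sgn +1
B: Δ = 0!·4!·8!/13! = 1/6435; Racah Σ t=0..0: t=0:+1/20160 = 1/20160; ⇒ 3j(2 4 6; 0 -3 3)² = 12/715, sgn -1
I_A²/I_B² = (224/6435)/(12/715) = 56/27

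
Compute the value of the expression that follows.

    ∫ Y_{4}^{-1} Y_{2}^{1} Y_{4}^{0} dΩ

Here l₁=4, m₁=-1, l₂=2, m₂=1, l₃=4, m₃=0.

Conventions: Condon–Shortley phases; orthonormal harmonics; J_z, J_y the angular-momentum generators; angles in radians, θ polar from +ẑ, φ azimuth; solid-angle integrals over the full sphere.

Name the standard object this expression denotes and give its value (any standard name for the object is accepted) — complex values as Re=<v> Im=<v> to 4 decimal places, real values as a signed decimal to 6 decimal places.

Gaunt coefficient, -0.044869

This is a Gaunt coefficient — the integral of a triple product of spherical harmonics over the sphere.
Checks pass: Σm=0; 10 even; l₃=4∈[2,6].
(2·4+1)(2·2+1)(2·4+1) = 405
Δ: 2! 6! 2! / 11! → 1/13860
sum: t=0:+1/192 t=1:−1/36 t=2:+1/192 = -5/288
3j²(4 2 4; 0 0 0) = Δ·Π!·Σ² = 20/693  (sign -1)
sum: t=1:−1/96 t=2:+1/72 = 1/288
3j²(4 2 4; -1 1 0) = Δ·Π!·Σ² = 1/462  (sign +1)
combine: 4πI² = 405·20/693·1/462 = 150/5929
take √, sign -1: I = -0.04486937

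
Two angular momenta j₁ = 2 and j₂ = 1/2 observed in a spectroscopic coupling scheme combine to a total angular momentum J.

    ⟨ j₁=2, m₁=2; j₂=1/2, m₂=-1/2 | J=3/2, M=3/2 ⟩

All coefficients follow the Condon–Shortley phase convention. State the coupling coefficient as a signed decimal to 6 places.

triangle: 1!*3!*0!/5! = 6/120
(j±m)!: 4!*0!*0!*1!*3!*0! = 144
prefactor² = (2J+1)*Δ*N² = 144/5
  k=0: +1/(0!*1!*0!*0!*3!*0!) = 1/6
Σ = 1/6  ⇒  CG² = 144/5*(1/6)² = 4/5
CG = +√(4/5) = +0.894427

+0.894427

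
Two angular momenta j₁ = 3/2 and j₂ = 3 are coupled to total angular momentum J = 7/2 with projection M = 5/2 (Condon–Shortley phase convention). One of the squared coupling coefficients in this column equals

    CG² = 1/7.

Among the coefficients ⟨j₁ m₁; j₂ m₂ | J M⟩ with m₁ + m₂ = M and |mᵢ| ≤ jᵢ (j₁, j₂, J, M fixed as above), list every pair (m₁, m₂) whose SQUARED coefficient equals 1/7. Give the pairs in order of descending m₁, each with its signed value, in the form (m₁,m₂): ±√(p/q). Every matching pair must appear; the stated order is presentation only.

(1/2,2): −√(1/7)

Admissible pairs with m₁+m₂ = M = 5/2: (-1/2,3), (1/2,2), (3/2,1)
  (m₁,m₂)=(3/2,1): CG² = 10/21, CG = +√(10/21)
  (m₁,m₂)=(1/2,2): CG² = 1/7, CG = −√(1/7)   ← matches the target
  (m₁,m₂)=(-1/2,3): CG² = 8/21, CG = −√(8/21)
Pairs with CG² = 1/7: (1/2,2): −√(1/7)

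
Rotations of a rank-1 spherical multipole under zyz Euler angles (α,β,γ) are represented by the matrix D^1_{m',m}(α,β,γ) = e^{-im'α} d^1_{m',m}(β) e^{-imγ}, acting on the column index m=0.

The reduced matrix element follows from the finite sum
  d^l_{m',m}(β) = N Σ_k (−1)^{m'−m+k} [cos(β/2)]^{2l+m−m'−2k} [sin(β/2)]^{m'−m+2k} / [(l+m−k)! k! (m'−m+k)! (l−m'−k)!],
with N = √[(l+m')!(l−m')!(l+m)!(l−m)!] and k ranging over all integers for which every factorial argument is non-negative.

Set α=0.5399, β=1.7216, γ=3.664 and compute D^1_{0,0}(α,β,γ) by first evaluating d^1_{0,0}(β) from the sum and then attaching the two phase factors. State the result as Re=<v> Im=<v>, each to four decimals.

Split into d^1_{0,0}(β=1.7216) × two z-phases.
Half-angle: c=0.651831, s=0.758364. N=√(1·1·1·1)=1.000000
Admissible k: 0..1 (factorial args all ≥0)
  k=0: (−1)^0·1.0000/(1)·0.6518^2·0.7584^0 = +0.424884
  k=1: (−1)^1·1.0000/(1)·0.6518^0·0.7584^2 = -0.575116
d^1_{0,0}(1.7216) = +0.424884 -0.575116 = -0.150233
D = (+1.000000+0.000000i)·(-0.150233)·(+1.000000+0.000000i) = -0.150233+0.000000i

Re=-0.1502 Im=0.0000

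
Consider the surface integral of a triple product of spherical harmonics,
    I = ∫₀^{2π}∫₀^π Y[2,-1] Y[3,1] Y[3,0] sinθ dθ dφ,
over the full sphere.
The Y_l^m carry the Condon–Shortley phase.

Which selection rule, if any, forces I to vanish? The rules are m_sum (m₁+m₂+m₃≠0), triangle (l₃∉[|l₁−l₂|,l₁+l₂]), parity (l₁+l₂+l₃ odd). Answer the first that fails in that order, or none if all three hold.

azimuthal sum: -1 + 1 + 0 = 0  ✓
1 ≤ 3 ≤ 5 (triangle on l)  ✓
L = 2 + 3 + 3 = 8 (even)  ✓

none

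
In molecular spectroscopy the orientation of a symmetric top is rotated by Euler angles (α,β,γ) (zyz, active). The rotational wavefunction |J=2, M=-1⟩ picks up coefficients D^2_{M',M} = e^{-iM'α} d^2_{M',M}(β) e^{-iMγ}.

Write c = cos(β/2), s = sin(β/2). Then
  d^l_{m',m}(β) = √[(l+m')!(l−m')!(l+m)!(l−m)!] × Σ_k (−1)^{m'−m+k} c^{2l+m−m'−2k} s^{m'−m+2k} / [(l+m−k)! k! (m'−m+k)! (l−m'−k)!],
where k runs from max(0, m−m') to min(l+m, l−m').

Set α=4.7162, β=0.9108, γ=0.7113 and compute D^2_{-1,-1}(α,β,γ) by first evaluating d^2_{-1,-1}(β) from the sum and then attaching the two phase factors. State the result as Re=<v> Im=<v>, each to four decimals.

Re=0.1196 Im=-0.1378

First d^2_{-1,-1}(β=0.9108), then the phase factors e^{-i(-1)α} and e^{-i(-1)γ}:
With c≡cos(β/2)=0.898085 and s≡sin(β/2)=0.439822, N=[1·6·1·6]^{1/2}=6.000000
k: max(0,(-1)−(-1))=0 … min(2+(-1),2−(-1))=1
  k=0: (−1)^0·6.0000/(6)·0.8981^4·0.4398^0 = +0.650534
  k=1: (−1)^1·6.0000/(2)·0.8981^2·0.4398^2 = -0.468068
d^2_{-1,-1}(0.9108) = +0.650534 -0.468068 = +0.182466
Phases: e^{-i·(-1)·4.7162}=+0.003811-0.999993i, e^{-i·(-1)·0.7113}=+0.757514+0.652819i ⇒ D=+0.119643-0.137765i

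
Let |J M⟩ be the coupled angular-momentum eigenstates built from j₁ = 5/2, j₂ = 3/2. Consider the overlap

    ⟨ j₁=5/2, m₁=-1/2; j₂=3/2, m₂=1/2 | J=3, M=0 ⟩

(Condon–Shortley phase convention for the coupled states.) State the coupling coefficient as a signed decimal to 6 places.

-0.447214  (= −√(1/5))

j₁+j₂−J=1  J+j₁−j₂=4  J−j₁+j₂=2  j₁+j₂+J+1=8
(j₁±m₁, j₂±m₂, J±M) = (2,3,2,1,3,3)
P² = 36/5
sum k=0..1:
  [0] +1/12 = 1/12
  [1] −1/4 = -1/4
S = -1/6
C² = P²·S² = 1/5 ; C = -0.447214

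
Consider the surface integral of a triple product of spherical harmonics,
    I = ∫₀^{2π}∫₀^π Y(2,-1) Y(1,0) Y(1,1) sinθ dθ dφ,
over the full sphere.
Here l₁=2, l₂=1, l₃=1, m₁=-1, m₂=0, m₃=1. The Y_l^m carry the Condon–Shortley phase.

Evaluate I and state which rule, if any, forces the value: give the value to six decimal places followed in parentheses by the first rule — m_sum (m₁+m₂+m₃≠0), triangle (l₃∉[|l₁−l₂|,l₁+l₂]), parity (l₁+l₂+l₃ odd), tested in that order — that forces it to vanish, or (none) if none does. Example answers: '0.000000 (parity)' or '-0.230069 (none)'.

-0.218510 (none)

Checks pass: Σm=0; 4 even; l₃=1∈[1,3].
(2·2+1)(2·1+1)(2·1+1) = 45
Δ: 2! 2! 0! / 5! → 1/30
sum: t=1:−1/1 = -1/1
3j²(2 1 1; 0 0 0) = Δ·Π!·Σ² = 2/15  (sign +1)
sum: t=1:−1/2 = -1/2
3j²(2 1 1; -1 0 1) = Δ·Π!·Σ² = 1/10  (sign -1)
combine: 4πI² = 45·2/15·1/10 = 3/5
take √, sign -1: I = -0.21850969
No selection rule forces the value: the integral is nonzero (none).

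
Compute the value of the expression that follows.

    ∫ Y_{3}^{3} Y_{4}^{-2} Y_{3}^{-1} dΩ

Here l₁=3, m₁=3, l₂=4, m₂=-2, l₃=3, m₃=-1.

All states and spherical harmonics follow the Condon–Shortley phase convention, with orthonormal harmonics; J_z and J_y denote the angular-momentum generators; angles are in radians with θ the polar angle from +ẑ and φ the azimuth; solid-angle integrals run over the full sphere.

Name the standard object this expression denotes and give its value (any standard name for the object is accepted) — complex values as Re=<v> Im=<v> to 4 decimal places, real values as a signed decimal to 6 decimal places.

This is a Gaunt coefficient — the integral of a triple product of spherical harmonics over the sphere.
Checks pass: Σm=0; 10 even; l₃=3∈[1,7].
(2·3+1)(2·4+1)(2·3+1) = 441
Δ: 4! 2! 4! / 11! → 1/34650
sum: t=1:−1/72 t=2:+1/16 t=3:−1/72 = 5/144
3j²(3 4 3; 0 0 0) = Δ·Π!·Σ² = 2/77  (sign -1)
sum: t=0:+1/192 = 1/192
3j²(3 4 3; 3 -2 -1) = Δ·Π!·Σ² = 3/77  (sign +1)
combine: 4πI² = 441·2/77·3/77 = 54/121
take √, sign -1: I = -0.18845135

Gaunt coefficient, -0.188451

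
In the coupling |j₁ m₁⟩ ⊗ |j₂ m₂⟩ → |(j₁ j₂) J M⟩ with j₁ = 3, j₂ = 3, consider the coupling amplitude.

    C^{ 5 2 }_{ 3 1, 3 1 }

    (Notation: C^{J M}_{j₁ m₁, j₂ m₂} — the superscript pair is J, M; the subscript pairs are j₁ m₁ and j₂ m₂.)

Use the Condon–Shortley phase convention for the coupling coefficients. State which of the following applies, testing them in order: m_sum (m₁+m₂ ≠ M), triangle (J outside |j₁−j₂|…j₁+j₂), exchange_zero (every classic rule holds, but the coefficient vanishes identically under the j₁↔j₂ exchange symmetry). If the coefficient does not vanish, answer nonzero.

m-sum: m₁+m₂ = 1+1 = 2, M = 2  ✓
triangle: |j₁−j₂| = 0 ≤ J = 5 ≤ j₁+j₂ = 6  ✓
exchange: j₁=j₂ and m₁=m₂, and (−1)^(j₁+j₂−J) = (−1)^1 = −1 forces ⟨j₁m₁;j₂m₂|JM⟩ = −⟨j₂m₂;j₁m₁|JM⟩ = −⟨j₁m₁;j₂m₂|JM⟩ ⇒ the coefficient vanishes identically
Racah sum check: Σ_k collapses to 0 ⇒ CG = 0

exchange_zero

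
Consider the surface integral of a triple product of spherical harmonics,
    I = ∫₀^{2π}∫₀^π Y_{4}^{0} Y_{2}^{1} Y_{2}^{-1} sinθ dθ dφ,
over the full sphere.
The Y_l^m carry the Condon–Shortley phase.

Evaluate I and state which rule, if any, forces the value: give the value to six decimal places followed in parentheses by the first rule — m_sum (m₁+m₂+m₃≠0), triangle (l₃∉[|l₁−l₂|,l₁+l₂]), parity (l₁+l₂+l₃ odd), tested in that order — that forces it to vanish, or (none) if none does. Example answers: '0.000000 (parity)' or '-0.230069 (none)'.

0.161197 (none)

Rules hold: Σm=0, L=8 even, 2≤2≤6.
N = 9·5·5 = 225
Δ = 4!·4!·0!/9! = 1/630
Racah Σ t=2..2: t=2:+1/16 = 1/16
⇒ 3j(4 2 2; 0 0 0)² = 2/35, sgn +1
Racah Σ t=3..3: t=3:−1/36 = -1/36
⇒ 3j(4 2 2; 0 1 -1)² = 8/315, sgn +1
4πI² = N·(3j₀)²·(3jₘ)² = 16/49
I = +1·√(0.326531/4π) = 0.16119702
No selection rule forces the value: the integral is nonzero (none).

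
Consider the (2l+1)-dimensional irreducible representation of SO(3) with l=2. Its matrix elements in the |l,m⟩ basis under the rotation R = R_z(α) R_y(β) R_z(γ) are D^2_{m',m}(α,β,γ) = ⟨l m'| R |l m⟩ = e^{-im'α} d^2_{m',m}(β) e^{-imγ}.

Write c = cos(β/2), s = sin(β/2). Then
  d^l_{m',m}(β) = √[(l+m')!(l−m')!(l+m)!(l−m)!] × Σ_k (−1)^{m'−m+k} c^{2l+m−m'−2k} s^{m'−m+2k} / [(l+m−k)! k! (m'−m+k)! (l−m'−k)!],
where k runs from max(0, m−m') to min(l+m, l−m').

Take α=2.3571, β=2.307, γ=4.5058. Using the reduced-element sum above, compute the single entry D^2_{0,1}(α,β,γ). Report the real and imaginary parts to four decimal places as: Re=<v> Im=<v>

Re=0.1250 Im=-0.5965

First d^2_{0,1}(β=2.3070), then the phase factors e^{-i(0)α} and e^{-i(1)γ}:
c=cos(2.307000/2)=0.405290, s=sin(2.307000/2)=0.914188; N=√[2·2·6·1]=4.898979
k: max(0,(1)−(0))=1 … min(2+(1),2−(0))=2
  k=1: (−1)^0·4.8990/(2)·0.4053^3·0.9142^1 = +0.149077
  k=2: (−1)^1·4.8990/(2)·0.4053^1·0.9142^3 = -0.758488
d^2_{0,1}(2.3070) = +0.149077 -0.758488 = -0.609411
Phases: e^{-i·(0)·2.3571}=+1.000000+0.000000i, e^{-i·(1)·4.5058}=-0.205123+0.978736i ⇒ D=+0.125004-0.596452i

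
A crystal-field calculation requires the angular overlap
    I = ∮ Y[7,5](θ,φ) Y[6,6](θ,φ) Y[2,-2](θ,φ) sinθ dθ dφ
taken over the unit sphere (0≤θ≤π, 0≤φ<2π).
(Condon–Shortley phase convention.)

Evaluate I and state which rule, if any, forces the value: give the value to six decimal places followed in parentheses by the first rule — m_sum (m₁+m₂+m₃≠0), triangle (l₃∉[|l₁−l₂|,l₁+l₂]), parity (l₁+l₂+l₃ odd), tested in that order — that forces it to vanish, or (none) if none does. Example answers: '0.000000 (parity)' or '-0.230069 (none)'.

0.000000 (m_sum)

m-sum = 5 + 6 − 2 = 9 ≠ 0 ⇒ I = 0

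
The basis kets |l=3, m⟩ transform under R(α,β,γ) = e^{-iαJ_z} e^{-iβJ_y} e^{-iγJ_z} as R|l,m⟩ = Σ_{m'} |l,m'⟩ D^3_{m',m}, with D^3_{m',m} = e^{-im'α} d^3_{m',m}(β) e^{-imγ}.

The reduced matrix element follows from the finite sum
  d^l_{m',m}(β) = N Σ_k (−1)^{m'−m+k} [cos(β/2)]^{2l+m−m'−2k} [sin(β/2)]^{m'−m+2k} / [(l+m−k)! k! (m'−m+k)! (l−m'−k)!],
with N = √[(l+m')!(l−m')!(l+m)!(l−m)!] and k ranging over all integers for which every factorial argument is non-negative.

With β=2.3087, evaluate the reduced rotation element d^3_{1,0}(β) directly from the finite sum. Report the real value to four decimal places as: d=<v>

d=-0.4046

d^3_{1,0}(β=2.3087) via the finite sum:
Half-angle: c=0.404513, s=0.914532. N=√(24·2·6·6)=41.569219
The bounds max(0,m−m')=0 and min(l+m,l−m')=2 give 3 terms
  k=0: (−1)^1·41.5692/(12)·0.4045^5·0.9145^1 = -0.034313
  k=1: (−1)^2·41.5692/(4)·0.4045^3·0.9145^3 = +0.526146
  k=2: (−1)^3·41.5692/(12)·0.4045^1·0.9145^5 = -0.896434
d^3_{1,0}(2.3087) = -0.034313 +0.526146 -0.896434 = -0.404600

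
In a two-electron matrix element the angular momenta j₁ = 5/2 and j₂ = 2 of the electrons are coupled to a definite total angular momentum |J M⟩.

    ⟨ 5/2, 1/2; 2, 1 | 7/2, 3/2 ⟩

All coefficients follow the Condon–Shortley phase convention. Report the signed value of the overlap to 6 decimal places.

−√(2/21) = -0.308607

√[8·1!4!3!/9! · 3!2!3!1!5!2!] = √(384/7)
  +(−1)^0/∏(0,1,2,3,2,0)! = 1/24  (running 1/24)
  +(−1)^1/∏(1,0,1,2,3,1)! = -1/12  (running -1/24)
⟨..|..⟩ = √(384/7)·(-1/24) = -0.308607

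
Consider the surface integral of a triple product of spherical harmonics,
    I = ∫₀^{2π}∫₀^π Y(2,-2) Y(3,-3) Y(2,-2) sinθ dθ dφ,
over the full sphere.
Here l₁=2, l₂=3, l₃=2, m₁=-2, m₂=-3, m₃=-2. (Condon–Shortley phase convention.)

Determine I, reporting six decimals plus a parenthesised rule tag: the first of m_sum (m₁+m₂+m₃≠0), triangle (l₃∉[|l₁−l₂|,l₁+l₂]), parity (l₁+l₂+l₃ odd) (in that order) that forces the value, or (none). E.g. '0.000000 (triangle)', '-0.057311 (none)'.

-2 − 3 − 2 = -7 ≠ 0: azimuthal integral kills it; I = 0

0.000000 (m_sum)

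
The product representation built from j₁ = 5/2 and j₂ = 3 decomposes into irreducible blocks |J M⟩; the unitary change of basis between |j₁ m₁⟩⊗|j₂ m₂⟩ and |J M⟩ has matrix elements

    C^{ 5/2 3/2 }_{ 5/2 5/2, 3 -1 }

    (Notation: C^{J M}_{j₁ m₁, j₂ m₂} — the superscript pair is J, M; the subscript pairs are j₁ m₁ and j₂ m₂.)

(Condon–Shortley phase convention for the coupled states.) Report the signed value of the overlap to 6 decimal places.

+0.534522  (= +√(2/7))

j₁+j₂−J=3  J+j₁−j₂=2  J−j₁+j₂=3  j₁+j₂+J+1=9
(j₁±m₁, j₂±m₂, J±M) = (5,0,2,4,4,1)
P² = 1152/7
sum k=0..0:
  [0] +1/24 = 1/24
S = 1/24
C² = P²·S² = 2/7 ; C = +0.534522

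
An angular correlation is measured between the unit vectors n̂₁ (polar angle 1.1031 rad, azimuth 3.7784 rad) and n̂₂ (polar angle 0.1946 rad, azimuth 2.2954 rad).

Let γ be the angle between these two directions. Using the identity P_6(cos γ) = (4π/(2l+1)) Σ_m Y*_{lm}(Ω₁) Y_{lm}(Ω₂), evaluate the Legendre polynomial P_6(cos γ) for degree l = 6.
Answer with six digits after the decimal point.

0.330957

Addition theorem: P_6(cos γ) = (4π/13) Σ_m Y*_{lm}(Ω₁) Y_{lm}(Ω₂), m = −6…6:
  [-6]  conj(Y_{6,-6})(Ω₁) = -0.19011 - 0.15350j ; Y_{6,-6}(Ω₂) = 0.00001 - 0.00002j ; Δ = -0.00001 + 0.00000j
  [-5]  conj(Y_{6,-5})(Ω₁) = 0.42711 + 0.01814j ; Y_{6,-5}(Ω₂) = 0.00021 + 0.00039j ; Δ = 0.00008 + 0.00017j
  [-4]  conj(Y_{6,-4})(Ω₁) = -0.23188 + 0.15673j ; Y_{6,-4}(Ω₂) = -0.00464 - 0.00115j ; Δ = 0.00126 - 0.00046j
  [-3]  conj(Y_{6,-3})(Ω₁) = -0.05317 + 0.15050j ; Y_{6,-3}(Ω₂) = 0.02888 - 0.01989j ; Δ = 0.00146 + 0.00540j
  [-2]  conj(Y_{6,-2})(Ω₁) = -0.09842 - 0.32138j ; Y_{6,-2}(Ω₂) = -0.02105 + 0.17228j ; Δ = 0.05744 - 0.01019j
  [-1]  conj(Y_{6,-1})(Ω₁) = -0.03542 - 0.02620j ; Y_{6,-1}(Ω₂) = -0.34712 - 0.39211j ; Δ = 0.00202 + 0.02298j
  [+0]  conj(Y_{6,0})(Ω₁) = 0.33488 + 0.00000j ; Y_{6,0}(Ω₂) = 0.65059 + 0.00000j ; Δ = 0.21787 + 0.00000j
  [+1]  conj(Y_{6,1})(Ω₁) = 0.03542 - 0.02620j ; Y_{6,1}(Ω₂) = 0.34712 - 0.39211j ; Δ = 0.00202 - 0.02298j
  [+2]  conj(Y_{6,2})(Ω₁) = -0.09842 + 0.32138j ; Y_{6,2}(Ω₂) = -0.02105 - 0.17228j ; Δ = 0.05744 + 0.01019j
  [+3]  conj(Y_{6,3})(Ω₁) = 0.05317 + 0.15050j ; Y_{6,3}(Ω₂) = -0.02888 - 0.01989j ; Δ = 0.00146 - 0.00540j
  [+4]  conj(Y_{6,4})(Ω₁) = -0.23188 - 0.15673j ; Y_{6,4}(Ω₂) = -0.00464 + 0.00115j ; Δ = 0.00126 + 0.00046j
  [+5]  conj(Y_{6,5})(Ω₁) = -0.42711 + 0.01814j ; Y_{6,5}(Ω₂) = -0.00021 + 0.00039j ; Δ = 0.00008 - 0.00017j
  [+6]  conj(Y_{6,6})(Ω₁) = -0.19011 + 0.15350j ; Y_{6,6}(Ω₂) = 0.00001 + 0.00002j ; Δ = -0.00001 - 0.00000j
Accumulated sum 0.34238 + 0.00000j; after 4π/(2l+1) scaling, 0.33096 + 0.00000j ⇒ P_6 = 0.330957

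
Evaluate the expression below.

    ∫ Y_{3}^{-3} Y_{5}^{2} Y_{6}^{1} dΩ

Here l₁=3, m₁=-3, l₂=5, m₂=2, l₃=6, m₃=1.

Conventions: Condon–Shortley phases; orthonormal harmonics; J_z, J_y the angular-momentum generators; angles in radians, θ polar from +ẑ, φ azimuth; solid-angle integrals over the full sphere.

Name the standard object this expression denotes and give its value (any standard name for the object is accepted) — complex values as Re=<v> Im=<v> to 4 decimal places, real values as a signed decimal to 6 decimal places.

This is a Gaunt coefficient — the integral of a triple product of spherical harmonics over the sphere.
m-sum 0 ✓  L=14 even ✓  2≤6≤8 ✓
Π(2lᵢ+1) = 7×11×13 = 1001
triangle coeff Δ(3,5,6) = 1/675675
Σ_t [0,2]: t=0:+1/8640 t=1:−1/2304 t=2:+1/8640 = -7/34560
(3j)²=7/429 [(3 5 6; 0 0 0)], sign=-1
Σ_t [2,2]: t=2:+1/34560 = 1/34560
(3j)²=7/429 [(3 5 6; -3 2 1)], sign=-1
⇒ 4πI² = 343/1287
I = (+1)√(343/1287/(4π)) = 0.14563067

Gaunt coefficient, +0.145631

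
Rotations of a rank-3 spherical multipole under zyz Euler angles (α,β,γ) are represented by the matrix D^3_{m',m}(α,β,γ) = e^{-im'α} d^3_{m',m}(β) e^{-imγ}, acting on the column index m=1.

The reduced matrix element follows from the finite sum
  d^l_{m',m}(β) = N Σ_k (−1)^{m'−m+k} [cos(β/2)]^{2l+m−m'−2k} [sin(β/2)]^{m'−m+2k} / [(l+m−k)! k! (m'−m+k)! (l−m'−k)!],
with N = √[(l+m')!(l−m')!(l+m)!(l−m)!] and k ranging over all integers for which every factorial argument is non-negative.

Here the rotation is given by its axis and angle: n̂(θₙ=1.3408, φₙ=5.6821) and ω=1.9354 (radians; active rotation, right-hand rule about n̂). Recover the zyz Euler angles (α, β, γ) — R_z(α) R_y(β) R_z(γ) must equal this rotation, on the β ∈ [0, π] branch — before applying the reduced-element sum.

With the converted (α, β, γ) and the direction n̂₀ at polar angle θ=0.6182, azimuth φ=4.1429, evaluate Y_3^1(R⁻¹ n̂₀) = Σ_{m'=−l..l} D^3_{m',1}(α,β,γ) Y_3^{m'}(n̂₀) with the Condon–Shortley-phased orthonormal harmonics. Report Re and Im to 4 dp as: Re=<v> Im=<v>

Re=0.1157 Im=0.1249

Axis–angle → zyz. n̂ = (sinθₙcosφₙ, sinθₙsinφₙ, cosθₙ) = (+0.803005, -0.550646, +0.227974), ω = 1.9354.
R = I cosω + sinω [n̂]ₓ + (1−cosω) n̂n̂ᵀ gives
  R = [+0.518166, -0.812828, -0.266108; -0.386852, +0.054750, -0.920515; +0.762790, +0.579924, -0.286075]
β = atan2(√(R₁₃²+R₂₃²), R₃₃) = 1.860924; α = atan2(R₂₃, R₁₃) mod 2π = 4.430975; γ = atan2(R₃₂, −R₃₁) mod 2π = 2.491553
Need the full column D^3_{m',1} for m'=−3..3 at α=4.4310, β=1.8609, γ=2.4916.
cos(β/2)=0.597463, sin(β/2)=0.801896
d^3_{-3,1}: single k=4 term ⇒ +0.571664;  D = -0.110322-0.560918i
d^3_{-2,1}: k∈[3..4] ⇒ +0.695534 -0.626472 = +0.069062;  D = +0.068799+0.006015i
d^3_{-1,1}: k∈[2..4] ⇒ +0.491624 -1.180824 +0.265894 = -0.423306;  D = +0.152531-0.394870i
d^3_{0,1}: k∈[1..3] ⇒ +0.211478 -1.142879 +0.686266 = -0.245135;  D = +0.195142+0.148360i
d^3_{1,1}: k∈[0..2] ⇒ +0.045485 -0.655498 +0.885618 = +0.275605;  D = +0.221169-0.164444i
d^3_{2,1}: k∈[0..1] ⇒ -0.193052 +0.695534 = +0.502482;  D = +0.176037+0.470637i
d^3_{3,1}: single k=0 term ⇒ +0.317342;  D = -0.316413+0.024257i
Y_3^{m'}(θ=0.6182,φ=4.1429) and Σ D·Y over m':
  (-0.1103-0.5609i)·(+0.0805+0.0111i)  (+0.0688+0.0060i)·(-0.1171-0.2541i)  (+0.1525-0.3949i)·(-0.2344+0.3660i)  (+0.1951+0.1484i)·(+0.0975+0.0000i)  (+0.2212-0.1644i)·(+0.2344+0.3660i)  (+0.1760+0.4706i)·(-0.1171+0.2541i)  (-0.3164+0.0243i)·(-0.0805+0.0111i)
Y_3^1(R⁻¹ n̂) = +0.115690+0.124855i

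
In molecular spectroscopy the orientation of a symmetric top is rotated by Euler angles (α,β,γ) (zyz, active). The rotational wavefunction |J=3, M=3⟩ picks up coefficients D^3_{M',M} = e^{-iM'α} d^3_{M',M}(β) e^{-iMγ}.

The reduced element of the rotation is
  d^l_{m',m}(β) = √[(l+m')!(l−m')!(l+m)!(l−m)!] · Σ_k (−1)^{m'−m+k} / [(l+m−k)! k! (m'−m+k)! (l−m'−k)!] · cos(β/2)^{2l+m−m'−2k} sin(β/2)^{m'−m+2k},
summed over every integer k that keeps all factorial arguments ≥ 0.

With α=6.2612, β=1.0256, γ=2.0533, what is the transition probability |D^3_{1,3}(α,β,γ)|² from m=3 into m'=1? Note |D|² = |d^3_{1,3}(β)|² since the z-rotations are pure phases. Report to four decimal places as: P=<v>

P=0.2889

First d^3_{1,3}(β=1.0256), then the phase factors e^{-i(1)α} and e^{-i(3)γ}:
With c≡cos(β/2)=0.871374 and s≡sin(β/2)=0.490619, N=[24·2·720·1]^{1/2}=185.903201
k∈{2} keeps every argument non-negative
  k=2: (−1)^0·185.9032/(48)·0.8714^4·0.4906^2 = +0.537469
d^3_{1,3}(1.0256) = +0.537469
|D^3_{1,3}|² = |d^3_{1,3}(β)|² = (+0.537469)² = 0.288873 (the z-rotation phases have unit modulus)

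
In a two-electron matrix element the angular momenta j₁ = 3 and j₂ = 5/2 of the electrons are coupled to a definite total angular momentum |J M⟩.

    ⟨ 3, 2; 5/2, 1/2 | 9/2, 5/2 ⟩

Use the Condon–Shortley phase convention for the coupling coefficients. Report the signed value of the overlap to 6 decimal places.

+0.497468  (= +√(49/198))

triangle: 1!×5!×4!/11! = 2880/39916800
(j±m)!: 5!×1!×3!×2!×7!×2! = 14515200
prefactor² = (2J+1)×Δ×N² = 115200/11
  k=0: +1/(0!×1!×1!×3!×4!×1!) = 1/144
  k=1: −1/(1!×0!×0!×2!×5!×2!) = -1/480
Σ = 7/1440  ⇒  CG² = 115200/11×(7/1440)² = 49/198
CG = +√(49/198) = +0.497468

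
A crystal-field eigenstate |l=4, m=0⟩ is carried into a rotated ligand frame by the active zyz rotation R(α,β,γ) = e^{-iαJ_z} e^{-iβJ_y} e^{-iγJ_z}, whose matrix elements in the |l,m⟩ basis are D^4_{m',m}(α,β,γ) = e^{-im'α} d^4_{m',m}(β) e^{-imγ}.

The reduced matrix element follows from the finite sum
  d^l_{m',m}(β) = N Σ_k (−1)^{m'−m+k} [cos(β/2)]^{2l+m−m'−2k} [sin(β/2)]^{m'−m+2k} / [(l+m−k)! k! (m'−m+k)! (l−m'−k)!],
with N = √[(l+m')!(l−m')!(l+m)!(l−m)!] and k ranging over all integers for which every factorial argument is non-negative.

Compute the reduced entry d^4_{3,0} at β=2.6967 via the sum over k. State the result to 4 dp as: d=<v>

d^4_{3,0}(β=2.6967) via the finite sum:
Half-angle: c=0.220616, s=0.975361. N=√(5040·1·24·24)=1703.830978
Admissible k: 0..1 (factorial args all ≥0)
  k=0: (−1)^3·1703.8310/(144)·0.2206^5·0.9754^3 = -0.005738
  k=1: (−1)^4·1703.8310/(144)·0.2206^3·0.9754^5 = +0.112151
d^4_{3,0}(2.6967) = -0.005738 +0.112151 = +0.106413

d=0.1064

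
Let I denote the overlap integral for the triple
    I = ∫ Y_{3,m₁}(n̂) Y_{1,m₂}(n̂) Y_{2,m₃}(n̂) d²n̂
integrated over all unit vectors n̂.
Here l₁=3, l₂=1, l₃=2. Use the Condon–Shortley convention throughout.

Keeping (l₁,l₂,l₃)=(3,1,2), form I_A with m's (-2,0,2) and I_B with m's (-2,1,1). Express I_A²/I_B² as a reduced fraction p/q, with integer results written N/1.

1/2

l's match ⇒ only the (l;m) 3-j factors differ between A and B.
A: triangle coeff Δ(3,1,2) = 1/105; Σ_t [1,1]: t=1:−1/24 = -1/24; (3j)²=1/21 [(3 1 2; -2 0 2)], sign=-1
B: triangle coeff Δ(3,1,2) = 1/105; Σ_t [2,2]: t=2:+1/12 = 1/12; (3j)²=2/21 [(3 1 2; -2 1 1)], sign=-1
I_A²/I_B² = (1/21)/(2/21) = 1/2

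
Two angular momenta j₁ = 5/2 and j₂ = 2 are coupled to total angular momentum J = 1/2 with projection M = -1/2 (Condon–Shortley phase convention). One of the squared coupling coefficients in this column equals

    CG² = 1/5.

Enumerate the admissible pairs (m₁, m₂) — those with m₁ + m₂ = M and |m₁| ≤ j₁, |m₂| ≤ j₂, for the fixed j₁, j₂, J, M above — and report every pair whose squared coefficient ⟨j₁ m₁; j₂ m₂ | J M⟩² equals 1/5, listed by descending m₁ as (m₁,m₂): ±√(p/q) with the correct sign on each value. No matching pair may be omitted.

Admissible pairs with m₁+m₂ = M = -1/2: (-5/2,2), (-3/2,1), (-1/2,0), (1/2,-1), (3/2,-2)
  (m₁,m₂)=(3/2,-2): CG² = 1/15, CG = +√(1/15)
  (m₁,m₂)=(1/2,-1): CG² = 2/15, CG = −√(2/15)
  (m₁,m₂)=(-1/2,0): CG² = 1/5, CG = +√(1/5)   ← matches the target
  (m₁,m₂)=(-3/2,1): CG² = 4/15, CG = −√(4/15)
  (m₁,m₂)=(-5/2,2): CG² = 1/3, CG = +√(1/3)
Pairs with CG² = 1/5: (-1/2,0): +√(1/5)

(-1/2,0): +√(1/5)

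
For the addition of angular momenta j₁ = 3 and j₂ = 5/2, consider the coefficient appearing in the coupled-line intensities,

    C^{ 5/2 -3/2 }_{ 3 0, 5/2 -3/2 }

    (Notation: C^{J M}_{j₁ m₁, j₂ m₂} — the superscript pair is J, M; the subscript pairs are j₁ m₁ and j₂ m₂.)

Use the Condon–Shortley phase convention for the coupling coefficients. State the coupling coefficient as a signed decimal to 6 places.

triangle: 3!·3!·2!/9! = 72/362880
(j±m)!: 3!·3!·1!·4!·1!·4! = 20736
prefactor² = (2J+1)·Δ·N² = 864/35
  k=0: +1/(0!·3!·3!·1!·0!·1!) = 1/36
  k=1: −1/(1!·2!·2!·0!·1!·2!) = -1/8
Σ = -7/72  ⇒  CG² = 864/35·(-7/72)² = 7/30
CG = −√(7/30) = -0.483046

−√(7/30) = -0.483046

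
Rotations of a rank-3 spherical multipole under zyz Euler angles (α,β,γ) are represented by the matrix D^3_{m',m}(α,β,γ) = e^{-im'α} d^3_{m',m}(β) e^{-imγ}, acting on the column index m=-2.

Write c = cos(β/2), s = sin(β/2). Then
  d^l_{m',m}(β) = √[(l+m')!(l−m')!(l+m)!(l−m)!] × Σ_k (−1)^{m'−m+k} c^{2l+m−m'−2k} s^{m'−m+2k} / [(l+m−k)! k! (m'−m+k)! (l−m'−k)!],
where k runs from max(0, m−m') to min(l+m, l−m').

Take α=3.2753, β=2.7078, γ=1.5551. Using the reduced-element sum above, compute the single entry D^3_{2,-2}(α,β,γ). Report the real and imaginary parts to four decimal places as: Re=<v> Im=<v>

Re=0.6277 Im=-0.1933

Split into d^3_{2,-2}(β=2.7078) × two z-phases.
With c≡cos(β/2)=0.215200 and s≡sin(β/2)=0.976570, N=[120·1·1·120]^{1/2}=120.000000
Admissible k: 0..1 (factorial args all ≥0)
  k=0: (−1)^4·120.0000/(24)·0.2152^2·0.9766^4 = +0.210604
  k=1: (−1)^5·120.0000/(120)·0.2152^0·0.9766^6 = -0.867402
d^3_{2,-2}(2.7078) = +0.210604 -0.867402 = -0.656798
D = (+0.964457-0.264239i)·(-0.656798)·(-0.999507+0.031387i) = +0.627694-0.193349i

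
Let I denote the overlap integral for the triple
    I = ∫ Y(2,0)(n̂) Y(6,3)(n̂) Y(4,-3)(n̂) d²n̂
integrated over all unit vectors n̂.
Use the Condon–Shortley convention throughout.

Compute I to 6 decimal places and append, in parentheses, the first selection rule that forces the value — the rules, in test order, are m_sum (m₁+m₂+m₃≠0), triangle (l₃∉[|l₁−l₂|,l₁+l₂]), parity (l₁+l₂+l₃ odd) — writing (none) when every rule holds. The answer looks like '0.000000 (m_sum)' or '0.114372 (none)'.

-0.165283 (none)

Rules hold: Σm=0, L=12 even, 4≤4≤8.
N = 5·13·9 = 585
Δ = 4!·0!·8!/13! = 1/6435
Racah Σ t=2..2: t=2:+1/2304 = 1/2304
⇒ 3j(2 6 4; 0 0 0)² = 5/143, sgn +1
Racah Σ t=2..2: t=2:+1/20160 = 1/20160
⇒ 3j(2 6 4; 0 3 -3)² = 12/715, sgn -1
4πI² = N·(3j₀)²·(3jₘ)² = 540/1573
I = -1·√(0.343293/4π) = -0.16528277
No selection rule forces the value: the integral is nonzero (none).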